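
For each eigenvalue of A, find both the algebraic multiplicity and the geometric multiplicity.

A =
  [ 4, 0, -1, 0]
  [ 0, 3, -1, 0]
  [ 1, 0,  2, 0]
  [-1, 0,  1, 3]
λ = 3: alg = 4, geom = 2

Step 1 — factor the characteristic polynomial to read off the algebraic multiplicities:
  χ_A(x) = (x - 3)^4

Step 2 — compute geometric multiplicities via the rank-nullity identity g(λ) = n − rank(A − λI):
  rank(A − (3)·I) = 2, so dim ker(A − (3)·I) = n − 2 = 2

Summary:
  λ = 3: algebraic multiplicity = 4, geometric multiplicity = 2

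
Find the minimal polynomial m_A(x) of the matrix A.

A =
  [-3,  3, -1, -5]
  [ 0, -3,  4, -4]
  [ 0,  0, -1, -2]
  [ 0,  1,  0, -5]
x^3 + 9*x^2 + 27*x + 27

The characteristic polynomial is χ_A(x) = (x + 3)^4, so the eigenvalues are known. The minimal polynomial is
  m_A(x) = Π_λ (x − λ)^{k_λ}
where k_λ is the size of the *largest* Jordan block for λ (equivalently, the smallest k with (A − λI)^k v = 0 for every generalised eigenvector v of λ).

  λ = -3: largest Jordan block has size 3, contributing (x + 3)^3

So m_A(x) = (x + 3)^3 = x^3 + 9*x^2 + 27*x + 27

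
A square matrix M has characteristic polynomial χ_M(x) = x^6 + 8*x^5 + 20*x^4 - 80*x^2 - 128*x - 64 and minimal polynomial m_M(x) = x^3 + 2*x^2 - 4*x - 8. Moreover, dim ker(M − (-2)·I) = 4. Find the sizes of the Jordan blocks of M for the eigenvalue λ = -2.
Block sizes for λ = -2: [2, 1, 1, 1]

Step 1 — from the characteristic polynomial, algebraic multiplicity of λ = -2 is 5. From dim ker(M − (-2)·I) = 4, there are exactly 4 Jordan blocks for λ = -2.
Step 2 — from the minimal polynomial, the factor (x + 2)^2 tells us the largest block for λ = -2 has size 2.
Step 3 — with total size 5, 4 blocks, and largest block 2, the block sizes (in nonincreasing order) are [2, 1, 1, 1].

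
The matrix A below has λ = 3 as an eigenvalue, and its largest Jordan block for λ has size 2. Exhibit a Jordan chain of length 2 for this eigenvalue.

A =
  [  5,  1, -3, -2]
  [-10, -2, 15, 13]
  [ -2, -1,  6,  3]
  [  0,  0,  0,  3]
A Jordan chain for λ = 3 of length 2:
v_1 = (2, -10, -2, 0)ᵀ
v_2 = (1, 0, 0, 0)ᵀ

Let N = A − (3)·I. We want v_2 with N^2 v_2 = 0 but N^1 v_2 ≠ 0; then v_{j-1} := N · v_j for j = 2, …, 2.

Pick v_2 = (1, 0, 0, 0)ᵀ.
Then v_1 = N · v_2 = (2, -10, -2, 0)ᵀ.

Sanity check: (A − (3)·I) v_1 = (0, 0, 0, 0)ᵀ = 0. ✓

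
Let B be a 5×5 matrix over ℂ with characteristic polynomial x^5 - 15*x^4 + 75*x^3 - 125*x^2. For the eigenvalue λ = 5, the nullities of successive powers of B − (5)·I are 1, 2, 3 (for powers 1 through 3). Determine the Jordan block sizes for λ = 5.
Block sizes for λ = 5: [3]

From the dimensions of kernels of powers, the number of Jordan blocks of size at least j is d_j − d_{j−1} where d_j = dim ker(N^j) (with d_0 = 0). Computing the differences gives [1, 1, 1].
The number of blocks of size exactly k is (#blocks of size ≥ k) − (#blocks of size ≥ k + 1), so the partition is: 1 block(s) of size 3.
In nonincreasing order the block sizes are [3].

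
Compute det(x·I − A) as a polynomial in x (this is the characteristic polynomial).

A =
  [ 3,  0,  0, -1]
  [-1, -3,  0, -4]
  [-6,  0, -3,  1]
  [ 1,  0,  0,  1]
x^4 + 2*x^3 - 11*x^2 - 12*x + 36

Expanding det(x·I − A) (e.g. by cofactor expansion or by noting that A is similar to its Jordan form J, which has the same characteristic polynomial as A) gives
  χ_A(x) = x^4 + 2*x^3 - 11*x^2 - 12*x + 36
which factors as (x - 2)^2*(x + 3)^2. The eigenvalues (with algebraic multiplicities) are λ = -3 with multiplicity 2, λ = 2 with multiplicity 2.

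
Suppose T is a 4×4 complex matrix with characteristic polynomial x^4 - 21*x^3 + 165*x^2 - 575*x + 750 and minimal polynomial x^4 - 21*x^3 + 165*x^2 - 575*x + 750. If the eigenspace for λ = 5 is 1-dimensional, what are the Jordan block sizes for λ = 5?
Block sizes for λ = 5: [3]

Step 1 — from the characteristic polynomial, algebraic multiplicity of λ = 5 is 3. From dim ker(T − (5)·I) = 1, there are exactly 1 Jordan blocks for λ = 5.
Step 2 — from the minimal polynomial, the factor (x − 5)^3 tells us the largest block for λ = 5 has size 3.
Step 3 — with total size 3, 1 blocks, and largest block 3, the block sizes (in nonincreasing order) are [3].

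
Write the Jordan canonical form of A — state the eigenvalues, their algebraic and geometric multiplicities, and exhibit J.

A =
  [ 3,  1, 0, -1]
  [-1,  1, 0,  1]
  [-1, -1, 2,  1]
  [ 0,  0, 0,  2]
J_2(2) ⊕ J_1(2) ⊕ J_1(2)

The characteristic polynomial is
  det(x·I − A) = x^4 - 8*x^3 + 24*x^2 - 32*x + 16 = (x - 2)^4

Eigenvalues and multiplicities (the geometric multiplicity of λ is n − rank(A − λI), which equals the number of Jordan blocks for λ):
  λ = 2: algebraic multiplicity = 4, geometric multiplicity = 3

Determining the block sizes for each eigenvalue:
  λ = 2: 3 blocks summing to 4 forces exactly one block of size 2 and the rest size 1 → block sizes [2, 1, 1]

Assembling the blocks gives a Jordan form
J =
  [2, 1, 0, 0]
  [0, 2, 0, 0]
  [0, 0, 2, 0]
  [0, 0, 0, 2]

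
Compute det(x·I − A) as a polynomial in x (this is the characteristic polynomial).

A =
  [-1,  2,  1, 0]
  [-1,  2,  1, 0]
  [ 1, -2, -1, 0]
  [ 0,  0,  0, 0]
x^4

Expanding det(x·I − A) (e.g. by cofactor expansion or by noting that A is similar to its Jordan form J, which has the same characteristic polynomial as A) gives
  χ_A(x) = x^4
which factors as x^4. The eigenvalues (with algebraic multiplicities) are λ = 0 with multiplicity 4.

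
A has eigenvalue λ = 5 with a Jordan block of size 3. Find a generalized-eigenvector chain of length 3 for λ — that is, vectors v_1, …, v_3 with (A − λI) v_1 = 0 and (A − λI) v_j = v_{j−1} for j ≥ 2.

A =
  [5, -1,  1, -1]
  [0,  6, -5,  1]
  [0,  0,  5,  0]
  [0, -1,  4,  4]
A Jordan chain for λ = 5 of length 3:
v_1 = (1, -1, 0, 1)ᵀ
v_2 = (1, -5, 0, 4)ᵀ
v_3 = (0, 0, 1, 0)ᵀ

Let N = A − (5)·I. We want v_3 with N^3 v_3 = 0 but N^2 v_3 ≠ 0; then v_{j-1} := N · v_j for j = 3, …, 2.

Pick v_3 = (0, 0, 1, 0)ᵀ.
Then v_2 = N · v_3 = (1, -5, 0, 4)ᵀ.
Then v_1 = N · v_2 = (1, -1, 0, 1)ᵀ.

Sanity check: (A − (5)·I) v_1 = (0, 0, 0, 0)ᵀ = 0. ✓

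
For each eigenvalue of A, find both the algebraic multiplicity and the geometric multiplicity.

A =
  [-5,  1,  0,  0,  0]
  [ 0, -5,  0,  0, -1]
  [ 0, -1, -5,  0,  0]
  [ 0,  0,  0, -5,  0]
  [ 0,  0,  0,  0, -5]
λ = -5: alg = 5, geom = 3

Step 1 — factor the characteristic polynomial to read off the algebraic multiplicities:
  χ_A(x) = (x + 5)^5

Step 2 — compute geometric multiplicities via the rank-nullity identity g(λ) = n − rank(A − λI):
  rank(A − (-5)·I) = 2, so dim ker(A − (-5)·I) = n − 2 = 3

Summary:
  λ = -5: algebraic multiplicity = 5, geometric multiplicity = 3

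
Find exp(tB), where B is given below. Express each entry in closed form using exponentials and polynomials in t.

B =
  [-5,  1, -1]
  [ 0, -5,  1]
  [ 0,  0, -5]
e^{tB} =
  [exp(-5*t), t*exp(-5*t), t^2*exp(-5*t)/2 - t*exp(-5*t)]
  [0, exp(-5*t), t*exp(-5*t)]
  [0, 0, exp(-5*t)]

Strategy: write B = P · J · P⁻¹ where J is a Jordan canonical form, so e^{tB} = P · e^{tJ} · P⁻¹, and e^{tJ} can be computed block-by-block.

B has Jordan form
J =
  [-5,  1,  0]
  [ 0, -5,  1]
  [ 0,  0, -5]
(up to reordering of blocks).

Per-block formulas:
  For a 3×3 Jordan block J_3(-5): exp(t · J_3(-5)) = e^(-5t)·(I + t·N + (t^2/2)·N^2), where N is the 3×3 nilpotent shift.

After assembling e^{tJ} and conjugating by P, we get:

e^{tB} =
  [exp(-5*t), t*exp(-5*t), t^2*exp(-5*t)/2 - t*exp(-5*t)]
  [0, exp(-5*t), t*exp(-5*t)]
  [0, 0, exp(-5*t)]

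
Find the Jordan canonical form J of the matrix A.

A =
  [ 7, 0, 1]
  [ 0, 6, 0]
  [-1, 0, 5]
J_2(6) ⊕ J_1(6)

The characteristic polynomial is
  det(x·I − A) = x^3 - 18*x^2 + 108*x - 216 = (x - 6)^3

Eigenvalues and multiplicities (the geometric multiplicity of λ is n − rank(A − λI), which equals the number of Jordan blocks for λ):
  λ = 6: algebraic multiplicity = 3, geometric multiplicity = 2

Determining the block sizes for each eigenvalue:
  λ = 6: 2 blocks summing to 3 forces exactly one block of size 2 and the rest size 1 → block sizes [2, 1]

Assembling the blocks gives a Jordan form
J =
  [6, 1, 0]
  [0, 6, 0]
  [0, 0, 6]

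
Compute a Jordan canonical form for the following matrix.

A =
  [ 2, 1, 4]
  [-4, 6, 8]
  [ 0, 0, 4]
J_2(4) ⊕ J_1(4)

The characteristic polynomial is
  det(x·I − A) = x^3 - 12*x^2 + 48*x - 64 = (x - 4)^3

Eigenvalues and multiplicities (the geometric multiplicity of λ is n − rank(A − λI), which equals the number of Jordan blocks for λ):
  λ = 4: algebraic multiplicity = 3, geometric multiplicity = 2

Determining the block sizes for each eigenvalue:
  λ = 4: 2 blocks summing to 3 forces exactly one block of size 2 and the rest size 1 → block sizes [2, 1]

Assembling the blocks gives a Jordan form
J =
  [4, 1, 0]
  [0, 4, 0]
  [0, 0, 4]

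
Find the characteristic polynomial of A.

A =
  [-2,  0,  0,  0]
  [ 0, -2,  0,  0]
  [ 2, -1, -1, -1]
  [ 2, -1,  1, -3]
x^4 + 8*x^3 + 24*x^2 + 32*x + 16

Expanding det(x·I − A) (e.g. by cofactor expansion or by noting that A is similar to its Jordan form J, which has the same characteristic polynomial as A) gives
  χ_A(x) = x^4 + 8*x^3 + 24*x^2 + 32*x + 16
which factors as (x + 2)^4. The eigenvalues (with algebraic multiplicities) are λ = -2 with multiplicity 4.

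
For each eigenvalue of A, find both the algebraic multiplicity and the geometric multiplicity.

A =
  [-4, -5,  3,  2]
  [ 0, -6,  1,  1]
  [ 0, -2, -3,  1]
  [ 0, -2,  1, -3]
λ = -4: alg = 4, geom = 2

Step 1 — factor the characteristic polynomial to read off the algebraic multiplicities:
  χ_A(x) = (x + 4)^4

Step 2 — compute geometric multiplicities via the rank-nullity identity g(λ) = n − rank(A − λI):
  rank(A − (-4)·I) = 2, so dim ker(A − (-4)·I) = n − 2 = 2

Summary:
  λ = -4: algebraic multiplicity = 4, geometric multiplicity = 2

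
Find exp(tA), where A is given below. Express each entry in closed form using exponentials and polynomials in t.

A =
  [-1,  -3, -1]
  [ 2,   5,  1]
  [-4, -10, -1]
e^{tA} =
  [t^2*exp(t) - 2*t*exp(t) + exp(t), 2*t^2*exp(t) - 3*t*exp(t), t^2*exp(t)/2 - t*exp(t)]
  [2*t*exp(t), 4*t*exp(t) + exp(t), t*exp(t)]
  [-2*t^2*exp(t) - 4*t*exp(t), -4*t^2*exp(t) - 10*t*exp(t), -t^2*exp(t) - 2*t*exp(t) + exp(t)]

Strategy: write A = P · J · P⁻¹ where J is a Jordan canonical form, so e^{tA} = P · e^{tJ} · P⁻¹, and e^{tJ} can be computed block-by-block.

A has Jordan form
J =
  [1, 1, 0]
  [0, 1, 1]
  [0, 0, 1]
(up to reordering of blocks).

Per-block formulas:
  For a 3×3 Jordan block J_3(1): exp(t · J_3(1)) = e^(1t)·(I + t·N + (t^2/2)·N^2), where N is the 3×3 nilpotent shift.

After assembling e^{tJ} and conjugating by P, we get:

e^{tA} =
  [t^2*exp(t) - 2*t*exp(t) + exp(t), 2*t^2*exp(t) - 3*t*exp(t), t^2*exp(t)/2 - t*exp(t)]
  [2*t*exp(t), 4*t*exp(t) + exp(t), t*exp(t)]
  [-2*t^2*exp(t) - 4*t*exp(t), -4*t^2*exp(t) - 10*t*exp(t), -t^2*exp(t) - 2*t*exp(t) + exp(t)]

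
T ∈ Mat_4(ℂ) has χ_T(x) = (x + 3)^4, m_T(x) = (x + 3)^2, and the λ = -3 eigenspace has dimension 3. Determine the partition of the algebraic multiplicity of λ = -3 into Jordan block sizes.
Block sizes for λ = -3: [2, 1, 1]

Step 1 — from the characteristic polynomial, algebraic multiplicity of λ = -3 is 4. From dim ker(T − (-3)·I) = 3, there are exactly 3 Jordan blocks for λ = -3.
Step 2 — from the minimal polynomial, the factor (x + 3)^2 tells us the largest block for λ = -3 has size 2.
Step 3 — with total size 4, 3 blocks, and largest block 2, the block sizes (in nonincreasing order) are [2, 1, 1].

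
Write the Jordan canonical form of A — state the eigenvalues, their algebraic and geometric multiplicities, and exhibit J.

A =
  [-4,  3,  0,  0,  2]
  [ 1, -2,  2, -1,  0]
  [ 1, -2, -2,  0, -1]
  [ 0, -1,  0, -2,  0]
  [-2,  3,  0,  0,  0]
J_3(-2) ⊕ J_2(-2)

The characteristic polynomial is
  det(x·I − A) = x^5 + 10*x^4 + 40*x^3 + 80*x^2 + 80*x + 32 = (x + 2)^5

Eigenvalues and multiplicities (the geometric multiplicity of λ is n − rank(A − λI), which equals the number of Jordan blocks for λ):
  λ = -2: algebraic multiplicity = 5, geometric multiplicity = 2

Determining the block sizes for each eigenvalue:
  λ = -2: with am = 5 and gm = 2, the partition is not yet determined (e.g. several partitions of 5 into 2 parts exist). Let N = A − (-2)·I. Computing rank(N^1) = 3, rank(N^2) = 1, rank(N^3) = 0; the number of blocks of size ≥ j is rank(N^{j−1}) − rank(N^j), giving [2, 2, 1]. So we have 1 block(s) of size 3, 1 block(s) of size 2 → block sizes [3, 2]

Assembling the blocks gives a Jordan form
J =
  [-2,  1,  0,  0,  0]
  [ 0, -2,  1,  0,  0]
  [ 0,  0, -2,  0,  0]
  [ 0,  0,  0, -2,  1]
  [ 0,  0,  0,  0, -2]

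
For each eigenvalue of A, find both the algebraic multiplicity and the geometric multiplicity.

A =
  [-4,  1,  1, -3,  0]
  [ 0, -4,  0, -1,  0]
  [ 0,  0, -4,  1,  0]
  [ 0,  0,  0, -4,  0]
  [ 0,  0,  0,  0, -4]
λ = -4: alg = 5, geom = 3

Step 1 — factor the characteristic polynomial to read off the algebraic multiplicities:
  χ_A(x) = (x + 4)^5

Step 2 — compute geometric multiplicities via the rank-nullity identity g(λ) = n − rank(A − λI):
  rank(A − (-4)·I) = 2, so dim ker(A − (-4)·I) = n − 2 = 3

Summary:
  λ = -4: algebraic multiplicity = 5, geometric multiplicity = 3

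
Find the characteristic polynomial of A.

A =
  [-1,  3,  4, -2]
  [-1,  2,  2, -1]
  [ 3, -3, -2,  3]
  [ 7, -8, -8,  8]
x^4 - 7*x^3 + 15*x^2 - 13*x + 4

Expanding det(x·I − A) (e.g. by cofactor expansion or by noting that A is similar to its Jordan form J, which has the same characteristic polynomial as A) gives
  χ_A(x) = x^4 - 7*x^3 + 15*x^2 - 13*x + 4
which factors as (x - 4)*(x - 1)^3. The eigenvalues (with algebraic multiplicities) are λ = 1 with multiplicity 3, λ = 4 with multiplicity 1.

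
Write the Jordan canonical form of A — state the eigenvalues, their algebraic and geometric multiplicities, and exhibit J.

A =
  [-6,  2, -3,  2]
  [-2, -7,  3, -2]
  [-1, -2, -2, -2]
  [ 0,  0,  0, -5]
J_3(-5) ⊕ J_1(-5)

The characteristic polynomial is
  det(x·I − A) = x^4 + 20*x^3 + 150*x^2 + 500*x + 625 = (x + 5)^4

Eigenvalues and multiplicities (the geometric multiplicity of λ is n − rank(A − λI), which equals the number of Jordan blocks for λ):
  λ = -5: algebraic multiplicity = 4, geometric multiplicity = 2

Determining the block sizes for each eigenvalue:
  λ = -5: with am = 4 and gm = 2, the partition is not yet determined (e.g. several partitions of 4 into 2 parts exist). Let N = A − (-5)·I. Computing rank(N^1) = 2, rank(N^2) = 1, rank(N^3) = 0; the number of blocks of size ≥ j is rank(N^{j−1}) − rank(N^j), giving [2, 1, 1]. So we have 1 block(s) of size 3, 1 block(s) of size 1 → block sizes [3, 1]

Assembling the blocks gives a Jordan form
J =
  [-5,  1,  0,  0]
  [ 0, -5,  1,  0]
  [ 0,  0, -5,  0]
  [ 0,  0,  0, -5]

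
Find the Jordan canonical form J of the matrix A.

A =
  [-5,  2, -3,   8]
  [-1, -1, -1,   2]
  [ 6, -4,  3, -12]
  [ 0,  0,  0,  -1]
J_3(-1) ⊕ J_1(-1)

The characteristic polynomial is
  det(x·I − A) = x^4 + 4*x^3 + 6*x^2 + 4*x + 1 = (x + 1)^4

Eigenvalues and multiplicities (the geometric multiplicity of λ is n − rank(A − λI), which equals the number of Jordan blocks for λ):
  λ = -1: algebraic multiplicity = 4, geometric multiplicity = 2

Determining the block sizes for each eigenvalue:
  λ = -1: with am = 4 and gm = 2, the partition is not yet determined (e.g. several partitions of 4 into 2 parts exist). Let N = A − (-1)·I. Computing rank(N^1) = 2, rank(N^2) = 1, rank(N^3) = 0; the number of blocks of size ≥ j is rank(N^{j−1}) − rank(N^j), giving [2, 1, 1]. So we have 1 block(s) of size 3, 1 block(s) of size 1 → block sizes [3, 1]

Assembling the blocks gives a Jordan form
J =
  [-1,  1,  0,  0]
  [ 0, -1,  1,  0]
  [ 0,  0, -1,  0]
  [ 0,  0,  0, -1]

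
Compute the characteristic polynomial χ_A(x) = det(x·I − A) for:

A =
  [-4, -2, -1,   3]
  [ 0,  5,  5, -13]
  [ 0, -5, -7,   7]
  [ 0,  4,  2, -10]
x^4 + 16*x^3 + 96*x^2 + 256*x + 256

Expanding det(x·I − A) (e.g. by cofactor expansion or by noting that A is similar to its Jordan form J, which has the same characteristic polynomial as A) gives
  χ_A(x) = x^4 + 16*x^3 + 96*x^2 + 256*x + 256
which factors as (x + 4)^4. The eigenvalues (with algebraic multiplicities) are λ = -4 with multiplicity 4.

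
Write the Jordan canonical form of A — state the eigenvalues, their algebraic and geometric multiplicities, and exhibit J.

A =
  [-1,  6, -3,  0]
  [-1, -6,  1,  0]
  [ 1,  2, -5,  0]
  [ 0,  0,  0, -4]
J_2(-4) ⊕ J_1(-4) ⊕ J_1(-4)

The characteristic polynomial is
  det(x·I − A) = x^4 + 16*x^3 + 96*x^2 + 256*x + 256 = (x + 4)^4

Eigenvalues and multiplicities (the geometric multiplicity of λ is n − rank(A − λI), which equals the number of Jordan blocks for λ):
  λ = -4: algebraic multiplicity = 4, geometric multiplicity = 3

Determining the block sizes for each eigenvalue:
  λ = -4: 3 blocks summing to 4 forces exactly one block of size 2 and the rest size 1 → block sizes [2, 1, 1]

Assembling the blocks gives a Jordan form
J =
  [-4,  1,  0,  0]
  [ 0, -4,  0,  0]
  [ 0,  0, -4,  0]
  [ 0,  0,  0, -4]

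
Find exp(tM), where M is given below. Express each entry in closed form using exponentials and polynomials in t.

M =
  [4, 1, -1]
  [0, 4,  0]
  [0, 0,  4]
e^{tM} =
  [exp(4*t), t*exp(4*t), -t*exp(4*t)]
  [0, exp(4*t), 0]
  [0, 0, exp(4*t)]

Strategy: write M = P · J · P⁻¹ where J is a Jordan canonical form, so e^{tM} = P · e^{tJ} · P⁻¹, and e^{tJ} can be computed block-by-block.

M has Jordan form
J =
  [4, 1, 0]
  [0, 4, 0]
  [0, 0, 4]
(up to reordering of blocks).

Per-block formulas:
  For a 1×1 block at λ = 4: exp(t · [4]) = [e^(4t)].
  For a 2×2 Jordan block J_2(4): exp(t · J_2(4)) = e^(4t)·(I + t·N), where N is the 2×2 nilpotent shift.

After assembling e^{tJ} and conjugating by P, we get:

e^{tM} =
  [exp(4*t), t*exp(4*t), -t*exp(4*t)]
  [0, exp(4*t), 0]
  [0, 0, exp(4*t)]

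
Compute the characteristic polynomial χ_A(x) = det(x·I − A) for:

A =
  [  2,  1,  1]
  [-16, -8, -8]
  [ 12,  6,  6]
x^3

Expanding det(x·I − A) (e.g. by cofactor expansion or by noting that A is similar to its Jordan form J, which has the same characteristic polynomial as A) gives
  χ_A(x) = x^3
which factors as x^3. The eigenvalues (with algebraic multiplicities) are λ = 0 with multiplicity 3.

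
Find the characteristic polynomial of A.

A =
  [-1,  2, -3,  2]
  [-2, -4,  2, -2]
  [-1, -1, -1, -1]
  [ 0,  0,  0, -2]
x^4 + 8*x^3 + 24*x^2 + 32*x + 16

Expanding det(x·I − A) (e.g. by cofactor expansion or by noting that A is similar to its Jordan form J, which has the same characteristic polynomial as A) gives
  χ_A(x) = x^4 + 8*x^3 + 24*x^2 + 32*x + 16
which factors as (x + 2)^4. The eigenvalues (with algebraic multiplicities) are λ = -2 with multiplicity 4.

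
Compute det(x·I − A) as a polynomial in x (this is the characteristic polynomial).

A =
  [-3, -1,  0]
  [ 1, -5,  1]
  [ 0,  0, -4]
x^3 + 12*x^2 + 48*x + 64

Expanding det(x·I − A) (e.g. by cofactor expansion or by noting that A is similar to its Jordan form J, which has the same characteristic polynomial as A) gives
  χ_A(x) = x^3 + 12*x^2 + 48*x + 64
which factors as (x + 4)^3. The eigenvalues (with algebraic multiplicities) are λ = -4 with multiplicity 3.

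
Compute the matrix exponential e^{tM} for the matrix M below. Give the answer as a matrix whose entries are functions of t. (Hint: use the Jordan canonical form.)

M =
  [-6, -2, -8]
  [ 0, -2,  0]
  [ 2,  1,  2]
e^{tM} =
  [-4*t*exp(-2*t) + exp(-2*t), -2*t*exp(-2*t), -8*t*exp(-2*t)]
  [0, exp(-2*t), 0]
  [2*t*exp(-2*t), t*exp(-2*t), 4*t*exp(-2*t) + exp(-2*t)]

Strategy: write M = P · J · P⁻¹ where J is a Jordan canonical form, so e^{tM} = P · e^{tJ} · P⁻¹, and e^{tJ} can be computed block-by-block.

M has Jordan form
J =
  [-2,  1,  0]
  [ 0, -2,  0]
  [ 0,  0, -2]
(up to reordering of blocks).

Per-block formulas:
  For a 2×2 Jordan block J_2(-2): exp(t · J_2(-2)) = e^(-2t)·(I + t·N), where N is the 2×2 nilpotent shift.
  For a 1×1 block at λ = -2: exp(t · [-2]) = [e^(-2t)].

After assembling e^{tJ} and conjugating by P, we get:

e^{tM} =
  [-4*t*exp(-2*t) + exp(-2*t), -2*t*exp(-2*t), -8*t*exp(-2*t)]
  [0, exp(-2*t), 0]
  [2*t*exp(-2*t), t*exp(-2*t), 4*t*exp(-2*t) + exp(-2*t)]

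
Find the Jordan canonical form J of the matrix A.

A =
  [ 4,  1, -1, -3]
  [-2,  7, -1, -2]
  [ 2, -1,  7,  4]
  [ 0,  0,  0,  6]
J_2(6) ⊕ J_2(6)

The characteristic polynomial is
  det(x·I − A) = x^4 - 24*x^3 + 216*x^2 - 864*x + 1296 = (x - 6)^4

Eigenvalues and multiplicities (the geometric multiplicity of λ is n − rank(A − λI), which equals the number of Jordan blocks for λ):
  λ = 6: algebraic multiplicity = 4, geometric multiplicity = 2

Determining the block sizes for each eigenvalue:
  λ = 6: with am = 4 and gm = 2, the partition is not yet determined (e.g. several partitions of 4 into 2 parts exist). Let N = A − (6)·I. Computing rank(N^1) = 2, rank(N^2) = 0; the number of blocks of size ≥ j is rank(N^{j−1}) − rank(N^j), giving [2, 2]. So we have 2 block(s) of size 2 → block sizes [2, 2]

Assembling the blocks gives a Jordan form
J =
  [6, 1, 0, 0]
  [0, 6, 0, 0]
  [0, 0, 6, 1]
  [0, 0, 0, 6]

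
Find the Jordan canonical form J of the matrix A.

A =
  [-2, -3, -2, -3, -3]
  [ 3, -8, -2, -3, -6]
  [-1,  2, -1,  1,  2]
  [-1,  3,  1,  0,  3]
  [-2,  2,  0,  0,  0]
J_1(-3) ⊕ J_3(-2) ⊕ J_1(-2)

The characteristic polynomial is
  det(x·I − A) = x^5 + 11*x^4 + 48*x^3 + 104*x^2 + 112*x + 48 = (x + 2)^4*(x + 3)

Eigenvalues and multiplicities (the geometric multiplicity of λ is n − rank(A − λI), which equals the number of Jordan blocks for λ):
  λ = -3: algebraic multiplicity = 1, geometric multiplicity = 1
  λ = -2: algebraic multiplicity = 4, geometric multiplicity = 2

Determining the block sizes for each eigenvalue:
  λ = -3: one block (gm = 1), so the single block has size am = 1 → block sizes [1]
  λ = -2: with am = 4 and gm = 2, the partition is not yet determined (e.g. several partitions of 4 into 2 parts exist). Let N = A − (-2)·I. Computing rank(N^1) = 3, rank(N^2) = 2, rank(N^3) = 1; the number of blocks of size ≥ j is rank(N^{j−1}) − rank(N^j), giving [2, 1, 1]. So we have 1 block(s) of size 3, 1 block(s) of size 1 → block sizes [3, 1]

Assembling the blocks gives a Jordan form
J =
  [-3,  0,  0,  0,  0]
  [ 0, -2,  1,  0,  0]
  [ 0,  0, -2,  1,  0]
  [ 0,  0,  0, -2,  0]
  [ 0,  0,  0,  0, -2]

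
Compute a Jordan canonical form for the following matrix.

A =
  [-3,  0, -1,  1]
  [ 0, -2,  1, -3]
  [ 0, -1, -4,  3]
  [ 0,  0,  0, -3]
J_3(-3) ⊕ J_1(-3)

The characteristic polynomial is
  det(x·I − A) = x^4 + 12*x^3 + 54*x^2 + 108*x + 81 = (x + 3)^4

Eigenvalues and multiplicities (the geometric multiplicity of λ is n − rank(A − λI), which equals the number of Jordan blocks for λ):
  λ = -3: algebraic multiplicity = 4, geometric multiplicity = 2

Determining the block sizes for each eigenvalue:
  λ = -3: with am = 4 and gm = 2, the partition is not yet determined (e.g. several partitions of 4 into 2 parts exist). Let N = A − (-3)·I. Computing rank(N^1) = 2, rank(N^2) = 1, rank(N^3) = 0; the number of blocks of size ≥ j is rank(N^{j−1}) − rank(N^j), giving [2, 1, 1]. So we have 1 block(s) of size 3, 1 block(s) of size 1 → block sizes [3, 1]

Assembling the blocks gives a Jordan form
J =
  [-3,  1,  0,  0]
  [ 0, -3,  1,  0]
  [ 0,  0, -3,  0]
  [ 0,  0,  0, -3]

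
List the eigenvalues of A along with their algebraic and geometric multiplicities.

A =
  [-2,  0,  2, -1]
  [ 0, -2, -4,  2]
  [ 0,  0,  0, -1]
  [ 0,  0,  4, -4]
λ = -2: alg = 4, geom = 3

Step 1 — factor the characteristic polynomial to read off the algebraic multiplicities:
  χ_A(x) = (x + 2)^4

Step 2 — compute geometric multiplicities via the rank-nullity identity g(λ) = n − rank(A − λI):
  rank(A − (-2)·I) = 1, so dim ker(A − (-2)·I) = n − 1 = 3

Summary:
  λ = -2: algebraic multiplicity = 4, geometric multiplicity = 3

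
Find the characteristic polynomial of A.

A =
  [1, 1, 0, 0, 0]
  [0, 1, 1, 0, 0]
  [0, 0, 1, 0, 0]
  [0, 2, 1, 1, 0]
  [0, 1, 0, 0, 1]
x^5 - 5*x^4 + 10*x^3 - 10*x^2 + 5*x - 1

Expanding det(x·I − A) (e.g. by cofactor expansion or by noting that A is similar to its Jordan form J, which has the same characteristic polynomial as A) gives
  χ_A(x) = x^5 - 5*x^4 + 10*x^3 - 10*x^2 + 5*x - 1
which factors as (x - 1)^5. The eigenvalues (with algebraic multiplicities) are λ = 1 with multiplicity 5.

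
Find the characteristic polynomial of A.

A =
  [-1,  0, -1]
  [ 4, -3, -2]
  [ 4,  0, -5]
x^3 + 9*x^2 + 27*x + 27

Expanding det(x·I − A) (e.g. by cofactor expansion or by noting that A is similar to its Jordan form J, which has the same characteristic polynomial as A) gives
  χ_A(x) = x^3 + 9*x^2 + 27*x + 27
which factors as (x + 3)^3. The eigenvalues (with algebraic multiplicities) are λ = -3 with multiplicity 3.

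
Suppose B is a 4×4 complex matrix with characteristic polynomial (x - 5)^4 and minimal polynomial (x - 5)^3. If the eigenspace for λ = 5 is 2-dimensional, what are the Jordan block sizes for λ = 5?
Block sizes for λ = 5: [3, 1]

Step 1 — from the characteristic polynomial, algebraic multiplicity of λ = 5 is 4. From dim ker(B − (5)·I) = 2, there are exactly 2 Jordan blocks for λ = 5.
Step 2 — from the minimal polynomial, the factor (x − 5)^3 tells us the largest block for λ = 5 has size 3.
Step 3 — with total size 4, 2 blocks, and largest block 3, the block sizes (in nonincreasing order) are [3, 1].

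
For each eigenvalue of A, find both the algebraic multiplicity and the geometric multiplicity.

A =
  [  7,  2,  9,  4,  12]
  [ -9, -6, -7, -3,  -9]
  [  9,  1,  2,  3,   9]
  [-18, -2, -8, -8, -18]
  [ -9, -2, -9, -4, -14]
λ = -5: alg = 3, geom = 1; λ = -2: alg = 2, geom = 2

Step 1 — factor the characteristic polynomial to read off the algebraic multiplicities:
  χ_A(x) = (x + 2)^2*(x + 5)^3

Step 2 — compute geometric multiplicities via the rank-nullity identity g(λ) = n − rank(A − λI):
  rank(A − (-5)·I) = 4, so dim ker(A − (-5)·I) = n − 4 = 1
  rank(A − (-2)·I) = 3, so dim ker(A − (-2)·I) = n − 3 = 2

Summary:
  λ = -5: algebraic multiplicity = 3, geometric multiplicity = 1
  λ = -2: algebraic multiplicity = 2, geometric multiplicity = 2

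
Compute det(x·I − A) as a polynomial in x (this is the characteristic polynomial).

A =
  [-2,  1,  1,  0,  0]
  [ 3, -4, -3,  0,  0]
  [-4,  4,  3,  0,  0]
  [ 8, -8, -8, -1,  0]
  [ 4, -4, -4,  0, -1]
x^5 + 5*x^4 + 10*x^3 + 10*x^2 + 5*x + 1

Expanding det(x·I − A) (e.g. by cofactor expansion or by noting that A is similar to its Jordan form J, which has the same characteristic polynomial as A) gives
  χ_A(x) = x^5 + 5*x^4 + 10*x^3 + 10*x^2 + 5*x + 1
which factors as (x + 1)^5. The eigenvalues (with algebraic multiplicities) are λ = -1 with multiplicity 5.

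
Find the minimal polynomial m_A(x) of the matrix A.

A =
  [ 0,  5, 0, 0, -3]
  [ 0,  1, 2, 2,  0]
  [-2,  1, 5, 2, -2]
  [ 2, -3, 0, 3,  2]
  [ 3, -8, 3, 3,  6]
x^3 - 9*x^2 + 27*x - 27

The characteristic polynomial is χ_A(x) = (x - 3)^5, so the eigenvalues are known. The minimal polynomial is
  m_A(x) = Π_λ (x − λ)^{k_λ}
where k_λ is the size of the *largest* Jordan block for λ (equivalently, the smallest k with (A − λI)^k v = 0 for every generalised eigenvector v of λ).

  λ = 3: largest Jordan block has size 3, contributing (x − 3)^3

So m_A(x) = (x - 3)^3 = x^3 - 9*x^2 + 27*x - 27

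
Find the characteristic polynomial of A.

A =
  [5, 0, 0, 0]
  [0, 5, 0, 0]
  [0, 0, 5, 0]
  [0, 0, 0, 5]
x^4 - 20*x^3 + 150*x^2 - 500*x + 625

Expanding det(x·I − A) (e.g. by cofactor expansion or by noting that A is similar to its Jordan form J, which has the same characteristic polynomial as A) gives
  χ_A(x) = x^4 - 20*x^3 + 150*x^2 - 500*x + 625
which factors as (x - 5)^4. The eigenvalues (with algebraic multiplicities) are λ = 5 with multiplicity 4.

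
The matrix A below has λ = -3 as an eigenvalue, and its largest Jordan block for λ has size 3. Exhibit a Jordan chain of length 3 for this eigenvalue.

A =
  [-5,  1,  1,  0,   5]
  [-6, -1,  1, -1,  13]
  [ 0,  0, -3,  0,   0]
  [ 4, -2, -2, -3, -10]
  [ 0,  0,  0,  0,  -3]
A Jordan chain for λ = -3 of length 3:
v_1 = (-2, -4, 0, 4, 0)ᵀ
v_2 = (-2, -6, 0, 4, 0)ᵀ
v_3 = (1, 0, 0, 0, 0)ᵀ

Let N = A − (-3)·I. We want v_3 with N^3 v_3 = 0 but N^2 v_3 ≠ 0; then v_{j-1} := N · v_j for j = 3, …, 2.

Pick v_3 = (1, 0, 0, 0, 0)ᵀ.
Then v_2 = N · v_3 = (-2, -6, 0, 4, 0)ᵀ.
Then v_1 = N · v_2 = (-2, -4, 0, 4, 0)ᵀ.

Sanity check: (A − (-3)·I) v_1 = (0, 0, 0, 0, 0)ᵀ = 0. ✓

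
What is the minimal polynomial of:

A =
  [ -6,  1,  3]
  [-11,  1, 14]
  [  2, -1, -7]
x^3 + 12*x^2 + 48*x + 64

The characteristic polynomial is χ_A(x) = (x + 4)^3, so the eigenvalues are known. The minimal polynomial is
  m_A(x) = Π_λ (x − λ)^{k_λ}
where k_λ is the size of the *largest* Jordan block for λ (equivalently, the smallest k with (A − λI)^k v = 0 for every generalised eigenvector v of λ).

  λ = -4: largest Jordan block has size 3, contributing (x + 4)^3

So m_A(x) = (x + 4)^3 = x^3 + 12*x^2 + 48*x + 64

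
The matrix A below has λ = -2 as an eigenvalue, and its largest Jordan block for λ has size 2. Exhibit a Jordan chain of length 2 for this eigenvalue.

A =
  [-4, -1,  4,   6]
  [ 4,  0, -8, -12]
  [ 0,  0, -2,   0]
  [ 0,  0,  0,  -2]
A Jordan chain for λ = -2 of length 2:
v_1 = (-2, 4, 0, 0)ᵀ
v_2 = (1, 0, 0, 0)ᵀ

Let N = A − (-2)·I. We want v_2 with N^2 v_2 = 0 but N^1 v_2 ≠ 0; then v_{j-1} := N · v_j for j = 2, …, 2.

Pick v_2 = (1, 0, 0, 0)ᵀ.
Then v_1 = N · v_2 = (-2, 4, 0, 0)ᵀ.

Sanity check: (A − (-2)·I) v_1 = (0, 0, 0, 0)ᵀ = 0. ✓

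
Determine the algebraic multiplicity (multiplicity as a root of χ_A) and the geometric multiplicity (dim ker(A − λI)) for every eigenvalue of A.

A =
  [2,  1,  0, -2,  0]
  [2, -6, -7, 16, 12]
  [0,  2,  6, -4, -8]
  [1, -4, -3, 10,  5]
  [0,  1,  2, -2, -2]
λ = 2: alg = 5, geom = 2

Step 1 — factor the characteristic polynomial to read off the algebraic multiplicities:
  χ_A(x) = (x - 2)^5

Step 2 — compute geometric multiplicities via the rank-nullity identity g(λ) = n − rank(A − λI):
  rank(A − (2)·I) = 3, so dim ker(A − (2)·I) = n − 3 = 2

Summary:
  λ = 2: algebraic multiplicity = 5, geometric multiplicity = 2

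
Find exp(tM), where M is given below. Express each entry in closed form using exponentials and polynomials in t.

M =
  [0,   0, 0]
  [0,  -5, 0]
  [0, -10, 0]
e^{tM} =
  [1, 0, 0]
  [0, exp(-5*t), 0]
  [0, -2 + 2*exp(-5*t), 1]

Strategy: write M = P · J · P⁻¹ where J is a Jordan canonical form, so e^{tM} = P · e^{tJ} · P⁻¹, and e^{tJ} can be computed block-by-block.

M has Jordan form
J =
  [-5, 0, 0]
  [ 0, 0, 0]
  [ 0, 0, 0]
(up to reordering of blocks).

Per-block formulas:
  For a 1×1 block at λ = 0: exp(t · [0]) = [e^(0t)].
  For a 1×1 block at λ = -5: exp(t · [-5]) = [e^(-5t)].

After assembling e^{tJ} and conjugating by P, we get:

e^{tM} =
  [1, 0, 0]
  [0, exp(-5*t), 0]
  [0, -2 + 2*exp(-5*t), 1]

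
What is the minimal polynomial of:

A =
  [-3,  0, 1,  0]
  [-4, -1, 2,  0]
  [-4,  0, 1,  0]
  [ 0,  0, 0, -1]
x^2 + 2*x + 1

The characteristic polynomial is χ_A(x) = (x + 1)^4, so the eigenvalues are known. The minimal polynomial is
  m_A(x) = Π_λ (x − λ)^{k_λ}
where k_λ is the size of the *largest* Jordan block for λ (equivalently, the smallest k with (A − λI)^k v = 0 for every generalised eigenvector v of λ).

  λ = -1: largest Jordan block has size 2, contributing (x + 1)^2

So m_A(x) = (x + 1)^2 = x^2 + 2*x + 1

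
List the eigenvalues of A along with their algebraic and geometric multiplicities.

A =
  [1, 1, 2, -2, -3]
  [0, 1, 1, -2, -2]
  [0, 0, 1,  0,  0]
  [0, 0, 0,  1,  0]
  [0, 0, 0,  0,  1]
λ = 1: alg = 5, geom = 3

Step 1 — factor the characteristic polynomial to read off the algebraic multiplicities:
  χ_A(x) = (x - 1)^5

Step 2 — compute geometric multiplicities via the rank-nullity identity g(λ) = n − rank(A − λI):
  rank(A − (1)·I) = 2, so dim ker(A − (1)·I) = n − 2 = 3

Summary:
  λ = 1: algebraic multiplicity = 5, geometric multiplicity = 3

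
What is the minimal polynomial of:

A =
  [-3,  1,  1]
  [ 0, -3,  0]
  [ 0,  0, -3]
x^2 + 6*x + 9

The characteristic polynomial is χ_A(x) = (x + 3)^3, so the eigenvalues are known. The minimal polynomial is
  m_A(x) = Π_λ (x − λ)^{k_λ}
where k_λ is the size of the *largest* Jordan block for λ (equivalently, the smallest k with (A − λI)^k v = 0 for every generalised eigenvector v of λ).

  λ = -3: largest Jordan block has size 2, contributing (x + 3)^2

So m_A(x) = (x + 3)^2 = x^2 + 6*x + 9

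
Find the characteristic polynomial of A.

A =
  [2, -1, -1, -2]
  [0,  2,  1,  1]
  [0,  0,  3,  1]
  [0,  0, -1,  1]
x^4 - 8*x^3 + 24*x^2 - 32*x + 16

Expanding det(x·I − A) (e.g. by cofactor expansion or by noting that A is similar to its Jordan form J, which has the same characteristic polynomial as A) gives
  χ_A(x) = x^4 - 8*x^3 + 24*x^2 - 32*x + 16
which factors as (x - 2)^4. The eigenvalues (with algebraic multiplicities) are λ = 2 with multiplicity 4.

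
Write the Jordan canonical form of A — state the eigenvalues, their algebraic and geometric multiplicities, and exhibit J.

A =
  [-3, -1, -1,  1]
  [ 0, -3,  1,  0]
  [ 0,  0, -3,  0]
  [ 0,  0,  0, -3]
J_3(-3) ⊕ J_1(-3)

The characteristic polynomial is
  det(x·I − A) = x^4 + 12*x^3 + 54*x^2 + 108*x + 81 = (x + 3)^4

Eigenvalues and multiplicities (the geometric multiplicity of λ is n − rank(A − λI), which equals the number of Jordan blocks for λ):
  λ = -3: algebraic multiplicity = 4, geometric multiplicity = 2

Determining the block sizes for each eigenvalue:
  λ = -3: with am = 4 and gm = 2, the partition is not yet determined (e.g. several partitions of 4 into 2 parts exist). Let N = A − (-3)·I. Computing rank(N^1) = 2, rank(N^2) = 1, rank(N^3) = 0; the number of blocks of size ≥ j is rank(N^{j−1}) − rank(N^j), giving [2, 1, 1]. So we have 1 block(s) of size 3, 1 block(s) of size 1 → block sizes [3, 1]

Assembling the blocks gives a Jordan form
J =
  [-3,  1,  0,  0]
  [ 0, -3,  1,  0]
  [ 0,  0, -3,  0]
  [ 0,  0,  0, -3]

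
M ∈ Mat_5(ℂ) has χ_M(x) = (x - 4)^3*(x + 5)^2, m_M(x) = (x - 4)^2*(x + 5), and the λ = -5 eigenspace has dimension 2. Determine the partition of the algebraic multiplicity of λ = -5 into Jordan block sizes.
Block sizes for λ = -5: [1, 1]

Step 1 — from the characteristic polynomial, algebraic multiplicity of λ = -5 is 2. From dim ker(M − (-5)·I) = 2, there are exactly 2 Jordan blocks for λ = -5.
Step 2 — from the minimal polynomial, the factor (x + 5) tells us the largest block for λ = -5 has size 1.
Step 3 — with total size 2, 2 blocks, and largest block 1, the block sizes (in nonincreasing order) are [1, 1].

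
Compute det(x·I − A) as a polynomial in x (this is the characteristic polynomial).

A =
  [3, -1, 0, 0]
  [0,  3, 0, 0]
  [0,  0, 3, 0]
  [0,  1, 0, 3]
x^4 - 12*x^3 + 54*x^2 - 108*x + 81

Expanding det(x·I − A) (e.g. by cofactor expansion or by noting that A is similar to its Jordan form J, which has the same characteristic polynomial as A) gives
  χ_A(x) = x^4 - 12*x^3 + 54*x^2 - 108*x + 81
which factors as (x - 3)^4. The eigenvalues (with algebraic multiplicities) are λ = 3 with multiplicity 4.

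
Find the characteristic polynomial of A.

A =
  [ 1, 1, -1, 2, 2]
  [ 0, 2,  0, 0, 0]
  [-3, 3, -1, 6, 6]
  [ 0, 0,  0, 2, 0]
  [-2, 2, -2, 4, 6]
x^5 - 10*x^4 + 40*x^3 - 80*x^2 + 80*x - 32

Expanding det(x·I − A) (e.g. by cofactor expansion or by noting that A is similar to its Jordan form J, which has the same characteristic polynomial as A) gives
  χ_A(x) = x^5 - 10*x^4 + 40*x^3 - 80*x^2 + 80*x - 32
which factors as (x - 2)^5. The eigenvalues (with algebraic multiplicities) are λ = 2 with multiplicity 5.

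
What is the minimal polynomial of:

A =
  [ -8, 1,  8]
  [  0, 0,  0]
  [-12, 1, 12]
x^3 - 4*x^2

The characteristic polynomial is χ_A(x) = x^2*(x - 4), so the eigenvalues are known. The minimal polynomial is
  m_A(x) = Π_λ (x − λ)^{k_λ}
where k_λ is the size of the *largest* Jordan block for λ (equivalently, the smallest k with (A − λI)^k v = 0 for every generalised eigenvector v of λ).

  λ = 0: largest Jordan block has size 2, contributing (x − 0)^2
  λ = 4: largest Jordan block has size 1, contributing (x − 4)

So m_A(x) = x^2*(x - 4) = x^3 - 4*x^2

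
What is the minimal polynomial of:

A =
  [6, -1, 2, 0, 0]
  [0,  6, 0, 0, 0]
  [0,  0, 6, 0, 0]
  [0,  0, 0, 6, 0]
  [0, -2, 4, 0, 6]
x^2 - 12*x + 36

The characteristic polynomial is χ_A(x) = (x - 6)^5, so the eigenvalues are known. The minimal polynomial is
  m_A(x) = Π_λ (x − λ)^{k_λ}
where k_λ is the size of the *largest* Jordan block for λ (equivalently, the smallest k with (A − λI)^k v = 0 for every generalised eigenvector v of λ).

  λ = 6: largest Jordan block has size 2, contributing (x − 6)^2

So m_A(x) = (x - 6)^2 = x^2 - 12*x + 36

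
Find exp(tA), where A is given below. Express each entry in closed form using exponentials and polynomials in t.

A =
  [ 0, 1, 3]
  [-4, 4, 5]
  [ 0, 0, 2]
e^{tA} =
  [-2*t*exp(2*t) + exp(2*t), t*exp(2*t), -t^2*exp(2*t)/2 + 3*t*exp(2*t)]
  [-4*t*exp(2*t), 2*t*exp(2*t) + exp(2*t), -t^2*exp(2*t) + 5*t*exp(2*t)]
  [0, 0, exp(2*t)]

Strategy: write A = P · J · P⁻¹ where J is a Jordan canonical form, so e^{tA} = P · e^{tJ} · P⁻¹, and e^{tJ} can be computed block-by-block.

A has Jordan form
J =
  [2, 1, 0]
  [0, 2, 1]
  [0, 0, 2]
(up to reordering of blocks).

Per-block formulas:
  For a 3×3 Jordan block J_3(2): exp(t · J_3(2)) = e^(2t)·(I + t·N + (t^2/2)·N^2), where N is the 3×3 nilpotent shift.

After assembling e^{tJ} and conjugating by P, we get:

e^{tA} =
  [-2*t*exp(2*t) + exp(2*t), t*exp(2*t), -t^2*exp(2*t)/2 + 3*t*exp(2*t)]
  [-4*t*exp(2*t), 2*t*exp(2*t) + exp(2*t), -t^2*exp(2*t) + 5*t*exp(2*t)]
  [0, 0, exp(2*t)]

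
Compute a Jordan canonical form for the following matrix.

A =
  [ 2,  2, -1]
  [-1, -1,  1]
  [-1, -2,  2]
J_2(1) ⊕ J_1(1)

The characteristic polynomial is
  det(x·I − A) = x^3 - 3*x^2 + 3*x - 1 = (x - 1)^3

Eigenvalues and multiplicities (the geometric multiplicity of λ is n − rank(A − λI), which equals the number of Jordan blocks for λ):
  λ = 1: algebraic multiplicity = 3, geometric multiplicity = 2

Determining the block sizes for each eigenvalue:
  λ = 1: 2 blocks summing to 3 forces exactly one block of size 2 and the rest size 1 → block sizes [2, 1]

Assembling the blocks gives a Jordan form
J =
  [1, 1, 0]
  [0, 1, 0]
  [0, 0, 1]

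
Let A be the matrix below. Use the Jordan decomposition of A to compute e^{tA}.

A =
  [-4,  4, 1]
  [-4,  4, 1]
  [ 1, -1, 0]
e^{tA} =
  [t^2/2 - 4*t + 1, -t^2/2 + 4*t, t]
  [t^2/2 - 4*t, -t^2/2 + 4*t + 1, t]
  [t, -t, 1]

Strategy: write A = P · J · P⁻¹ where J is a Jordan canonical form, so e^{tA} = P · e^{tJ} · P⁻¹, and e^{tJ} can be computed block-by-block.

A has Jordan form
J =
  [0, 1, 0]
  [0, 0, 1]
  [0, 0, 0]
(up to reordering of blocks).

Per-block formulas:
  For a 3×3 Jordan block J_3(0): exp(t · J_3(0)) = e^(0t)·(I + t·N + (t^2/2)·N^2), where N is the 3×3 nilpotent shift.

After assembling e^{tJ} and conjugating by P, we get:

e^{tA} =
  [t^2/2 - 4*t + 1, -t^2/2 + 4*t, t]
  [t^2/2 - 4*t, -t^2/2 + 4*t + 1, t]
  [t, -t, 1]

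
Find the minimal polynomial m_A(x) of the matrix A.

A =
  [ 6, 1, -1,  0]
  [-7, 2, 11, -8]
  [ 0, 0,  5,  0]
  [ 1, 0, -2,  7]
x^3 - 15*x^2 + 75*x - 125

The characteristic polynomial is χ_A(x) = (x - 5)^4, so the eigenvalues are known. The minimal polynomial is
  m_A(x) = Π_λ (x − λ)^{k_λ}
where k_λ is the size of the *largest* Jordan block for λ (equivalently, the smallest k with (A − λI)^k v = 0 for every generalised eigenvector v of λ).

  λ = 5: largest Jordan block has size 3, contributing (x − 5)^3

So m_A(x) = (x - 5)^3 = x^3 - 15*x^2 + 75*x - 125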